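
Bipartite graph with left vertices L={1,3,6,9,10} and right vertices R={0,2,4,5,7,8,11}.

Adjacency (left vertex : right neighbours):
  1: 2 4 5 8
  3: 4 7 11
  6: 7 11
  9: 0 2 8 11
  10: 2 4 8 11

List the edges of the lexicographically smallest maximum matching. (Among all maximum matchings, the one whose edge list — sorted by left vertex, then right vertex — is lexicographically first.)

Lex-smallest maximum matching: {(1,2), (3,4), (6,7), (9,0), (10,8)}

|M| = 5 (so the lex-smallest maximum matching has 5 edges)
process left vertices in ascending order; for each, take the smallest-labelled available neighbour that still permits 5 edges overall, or leave it unmatched if none does
lex-smallest matching: {1-2, 3-4, 6-7, 9-0, 10-8}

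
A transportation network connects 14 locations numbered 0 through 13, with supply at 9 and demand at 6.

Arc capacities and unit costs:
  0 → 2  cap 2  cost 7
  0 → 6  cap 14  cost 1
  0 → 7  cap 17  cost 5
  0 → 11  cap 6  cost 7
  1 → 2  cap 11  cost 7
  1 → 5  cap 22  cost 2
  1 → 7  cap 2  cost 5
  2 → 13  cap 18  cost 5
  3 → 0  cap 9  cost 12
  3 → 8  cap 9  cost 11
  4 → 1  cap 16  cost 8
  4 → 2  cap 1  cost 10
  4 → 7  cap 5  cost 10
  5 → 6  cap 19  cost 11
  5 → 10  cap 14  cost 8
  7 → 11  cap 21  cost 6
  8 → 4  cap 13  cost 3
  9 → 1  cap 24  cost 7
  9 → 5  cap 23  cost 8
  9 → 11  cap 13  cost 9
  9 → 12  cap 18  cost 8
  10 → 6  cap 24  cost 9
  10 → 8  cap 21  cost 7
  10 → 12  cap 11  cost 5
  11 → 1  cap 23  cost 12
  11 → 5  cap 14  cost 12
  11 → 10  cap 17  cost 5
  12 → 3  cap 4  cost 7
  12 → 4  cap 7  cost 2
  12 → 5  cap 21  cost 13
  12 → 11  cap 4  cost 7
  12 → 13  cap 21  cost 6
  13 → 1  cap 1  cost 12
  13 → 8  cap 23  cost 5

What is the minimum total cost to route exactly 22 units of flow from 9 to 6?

Minimum cost for 22 units: 430

shortest-cost path #1: 9→5→6 push 19 @ unit cost 19 (adds 361)
shortest-cost path #2: 9→11→10→6 push 3 @ unit cost 23 (adds 69)
total cost = 430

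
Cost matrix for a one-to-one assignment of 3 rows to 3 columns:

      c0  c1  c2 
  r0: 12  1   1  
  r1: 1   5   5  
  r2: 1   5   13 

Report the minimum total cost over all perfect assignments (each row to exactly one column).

Minimum assignment cost: 7

one of 3 optimal assignments: row0→col1 (cost 1), row1→col2 (cost 5), row2→col0 (cost 1)
total = 1 + 5 + 1 = 7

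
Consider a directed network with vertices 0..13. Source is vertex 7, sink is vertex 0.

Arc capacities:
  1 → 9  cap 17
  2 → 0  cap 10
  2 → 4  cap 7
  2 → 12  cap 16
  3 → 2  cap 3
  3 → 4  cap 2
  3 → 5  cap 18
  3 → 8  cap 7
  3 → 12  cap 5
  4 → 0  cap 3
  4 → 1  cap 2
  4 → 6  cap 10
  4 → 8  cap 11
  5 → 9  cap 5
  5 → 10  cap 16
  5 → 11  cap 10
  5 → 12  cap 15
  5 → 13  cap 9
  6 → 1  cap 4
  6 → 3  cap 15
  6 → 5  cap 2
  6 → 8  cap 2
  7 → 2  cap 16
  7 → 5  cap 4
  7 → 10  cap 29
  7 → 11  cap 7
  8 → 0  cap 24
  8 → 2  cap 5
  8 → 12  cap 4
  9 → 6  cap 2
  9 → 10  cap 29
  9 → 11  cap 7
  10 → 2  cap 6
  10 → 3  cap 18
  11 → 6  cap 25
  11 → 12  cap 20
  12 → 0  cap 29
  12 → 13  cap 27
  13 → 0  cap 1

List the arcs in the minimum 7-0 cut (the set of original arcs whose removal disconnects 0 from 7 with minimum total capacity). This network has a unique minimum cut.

augment #1: 7→2→0 push 10
augment #2: 7→2→4→0 push 3
augment #3: 7→2→12→0 push 3
augment #4: 7→5→12→0 push 4
augment #5: 7→11→12→0 push 7
augment #6: 7→10→2→12→0 push 6
augment #7: 7→10→3→8→0 push 7
augment #8: 7→10→3→12→0 push 5
augment #9: 7→10→3→2→12→0 push 3
augment #10: 7→10→3→4→8→0 push 2
augment #11: 7→10→3→5→12→0 push 1
max flow = 51; residual-reachable set from 7 gives S-side
cut edges (S→T): {(7,2), (7,5), (7,11), (10,2), (10,3)} total cap 51

Min-cut arcs: {(7,2), (7,5), (7,11), (10,2), (10,3)} (total capacity 51)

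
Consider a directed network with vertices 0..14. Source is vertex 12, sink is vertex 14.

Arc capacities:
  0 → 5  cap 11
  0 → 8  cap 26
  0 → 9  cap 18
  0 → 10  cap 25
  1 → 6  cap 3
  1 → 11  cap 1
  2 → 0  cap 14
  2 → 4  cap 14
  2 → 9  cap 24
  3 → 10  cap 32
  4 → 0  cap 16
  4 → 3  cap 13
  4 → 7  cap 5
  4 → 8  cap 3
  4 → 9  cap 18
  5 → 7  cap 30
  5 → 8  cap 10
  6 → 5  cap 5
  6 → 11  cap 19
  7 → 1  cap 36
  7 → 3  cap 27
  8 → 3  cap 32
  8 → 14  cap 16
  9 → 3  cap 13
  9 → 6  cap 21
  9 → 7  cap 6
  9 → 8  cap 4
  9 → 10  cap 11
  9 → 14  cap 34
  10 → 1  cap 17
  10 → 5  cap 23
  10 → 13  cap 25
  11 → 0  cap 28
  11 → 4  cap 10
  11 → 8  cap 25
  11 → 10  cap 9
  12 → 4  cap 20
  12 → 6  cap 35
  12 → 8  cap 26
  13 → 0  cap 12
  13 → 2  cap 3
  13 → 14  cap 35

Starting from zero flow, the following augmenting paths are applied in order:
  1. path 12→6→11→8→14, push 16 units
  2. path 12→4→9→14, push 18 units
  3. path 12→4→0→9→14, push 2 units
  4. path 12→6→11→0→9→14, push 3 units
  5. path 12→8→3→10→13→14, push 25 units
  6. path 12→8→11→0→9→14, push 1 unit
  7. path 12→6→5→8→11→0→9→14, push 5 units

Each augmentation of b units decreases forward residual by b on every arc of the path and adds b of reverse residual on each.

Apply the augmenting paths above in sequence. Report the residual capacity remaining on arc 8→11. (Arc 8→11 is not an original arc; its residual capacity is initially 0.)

Residual capacity of (8,11): 10

after path 1 (12→6→11→8→14, push 16): res(8,11)=16
after path 2 (12→4→9→14, push 18): res(8,11)=16
after path 3 (12→4→0→9→14, push 2): res(8,11)=16
after path 4 (12→6→11→0→9→14, push 3): res(8,11)=16
after path 5 (12→8→3→10→13→14, push 25): res(8,11)=16
after path 6 (12→8→11→0→9→14, push 1): res(8,11)=15
after path 7 (12→6→5→8→11→0→9→14, push 5): res(8,11)=10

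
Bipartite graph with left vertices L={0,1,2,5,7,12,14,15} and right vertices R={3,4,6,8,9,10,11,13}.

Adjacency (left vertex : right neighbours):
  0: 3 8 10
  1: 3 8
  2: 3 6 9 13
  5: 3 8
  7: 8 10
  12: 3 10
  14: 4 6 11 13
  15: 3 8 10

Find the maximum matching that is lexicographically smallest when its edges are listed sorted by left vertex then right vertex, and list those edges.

Lex-smallest maximum matching: {(0,3), (1,8), (2,6), (7,10), (14,4)}

|M| = 5 (so the lex-smallest maximum matching has 5 edges)
process left vertices in ascending order; for each, take the smallest-labelled available neighbour that still permits 5 edges overall, or leave it unmatched if none does
lex-smallest matching: {0-3, 1-8, 2-6, 7-10, 14-4}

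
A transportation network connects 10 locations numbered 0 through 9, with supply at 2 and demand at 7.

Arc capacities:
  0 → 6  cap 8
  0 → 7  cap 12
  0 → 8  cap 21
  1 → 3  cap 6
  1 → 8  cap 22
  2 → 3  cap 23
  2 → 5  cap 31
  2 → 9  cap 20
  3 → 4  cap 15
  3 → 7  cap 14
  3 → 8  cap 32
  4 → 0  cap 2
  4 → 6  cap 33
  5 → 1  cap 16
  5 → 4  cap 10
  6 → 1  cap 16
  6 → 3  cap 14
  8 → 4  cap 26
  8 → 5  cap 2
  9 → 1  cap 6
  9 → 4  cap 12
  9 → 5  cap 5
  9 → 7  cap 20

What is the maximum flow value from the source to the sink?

augment #1: 2→3→7 bottleneck 14, total now 14
augment #2: 2→9→7 bottleneck 20, total now 34
augment #3: 2→3→4→0→7 bottleneck 2, total now 36

Maximum flow value: 36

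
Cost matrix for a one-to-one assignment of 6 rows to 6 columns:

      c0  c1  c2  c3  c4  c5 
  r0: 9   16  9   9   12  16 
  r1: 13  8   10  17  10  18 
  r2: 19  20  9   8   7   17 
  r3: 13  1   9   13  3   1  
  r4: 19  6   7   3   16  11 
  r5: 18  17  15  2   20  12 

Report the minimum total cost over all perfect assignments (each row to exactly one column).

Minimum assignment cost: 34

optimal assignment: row0→col0 (cost 9), row1→col1 (cost 8), row2→col4 (cost 7), row3→col5 (cost 1), row4→col2 (cost 7), row5→col3 (cost 2)
total = 9 + 8 + 7 + 1 + 7 + 2 = 34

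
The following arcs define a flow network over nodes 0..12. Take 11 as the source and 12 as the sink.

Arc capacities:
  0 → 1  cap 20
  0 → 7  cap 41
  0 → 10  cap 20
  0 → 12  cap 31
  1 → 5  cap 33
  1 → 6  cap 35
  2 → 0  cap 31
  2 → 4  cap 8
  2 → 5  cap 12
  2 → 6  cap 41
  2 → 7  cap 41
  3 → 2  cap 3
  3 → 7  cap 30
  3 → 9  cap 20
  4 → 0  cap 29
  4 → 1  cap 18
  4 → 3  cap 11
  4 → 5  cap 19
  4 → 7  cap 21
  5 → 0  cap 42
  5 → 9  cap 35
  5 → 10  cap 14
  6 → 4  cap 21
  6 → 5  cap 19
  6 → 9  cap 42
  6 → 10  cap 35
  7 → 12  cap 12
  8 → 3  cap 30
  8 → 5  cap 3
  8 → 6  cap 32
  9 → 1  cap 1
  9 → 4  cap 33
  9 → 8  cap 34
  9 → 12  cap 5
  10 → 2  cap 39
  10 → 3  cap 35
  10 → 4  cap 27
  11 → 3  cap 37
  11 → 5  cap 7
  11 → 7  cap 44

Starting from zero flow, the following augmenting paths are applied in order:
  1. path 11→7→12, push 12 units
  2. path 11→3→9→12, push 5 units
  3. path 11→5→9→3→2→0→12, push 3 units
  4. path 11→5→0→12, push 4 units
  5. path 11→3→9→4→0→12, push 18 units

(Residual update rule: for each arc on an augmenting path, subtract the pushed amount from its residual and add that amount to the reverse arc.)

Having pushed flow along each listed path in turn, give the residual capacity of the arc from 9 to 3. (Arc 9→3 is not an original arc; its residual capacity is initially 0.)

after path 1 (11→7→12, push 12): res(9,3)=0
after path 2 (11→3→9→12, push 5): res(9,3)=5
after path 3 (11→5→9→3→2→0→12, push 3): res(9,3)=2
after path 4 (11→5→0→12, push 4): res(9,3)=2
after path 5 (11→3→9→4→0→12, push 18): res(9,3)=20

Residual capacity of (9,3): 20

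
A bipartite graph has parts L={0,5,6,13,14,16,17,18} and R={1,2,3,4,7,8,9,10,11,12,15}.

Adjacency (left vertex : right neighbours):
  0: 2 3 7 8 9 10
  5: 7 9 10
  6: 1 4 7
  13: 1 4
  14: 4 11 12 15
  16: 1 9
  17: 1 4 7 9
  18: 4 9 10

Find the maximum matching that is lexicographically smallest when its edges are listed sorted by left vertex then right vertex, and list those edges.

Lex-smallest maximum matching: {(0,2), (5,7), (6,1), (13,4), (14,11), (16,9), (18,10)}

|M| = 7 (so the lex-smallest maximum matching has 7 edges)
process left vertices in ascending order; for each, take the smallest-labelled available neighbour that still permits 7 edges overall, or leave it unmatched if none does
lex-smallest matching: {0-2, 5-7, 6-1, 13-4, 14-11, 16-9, 18-10}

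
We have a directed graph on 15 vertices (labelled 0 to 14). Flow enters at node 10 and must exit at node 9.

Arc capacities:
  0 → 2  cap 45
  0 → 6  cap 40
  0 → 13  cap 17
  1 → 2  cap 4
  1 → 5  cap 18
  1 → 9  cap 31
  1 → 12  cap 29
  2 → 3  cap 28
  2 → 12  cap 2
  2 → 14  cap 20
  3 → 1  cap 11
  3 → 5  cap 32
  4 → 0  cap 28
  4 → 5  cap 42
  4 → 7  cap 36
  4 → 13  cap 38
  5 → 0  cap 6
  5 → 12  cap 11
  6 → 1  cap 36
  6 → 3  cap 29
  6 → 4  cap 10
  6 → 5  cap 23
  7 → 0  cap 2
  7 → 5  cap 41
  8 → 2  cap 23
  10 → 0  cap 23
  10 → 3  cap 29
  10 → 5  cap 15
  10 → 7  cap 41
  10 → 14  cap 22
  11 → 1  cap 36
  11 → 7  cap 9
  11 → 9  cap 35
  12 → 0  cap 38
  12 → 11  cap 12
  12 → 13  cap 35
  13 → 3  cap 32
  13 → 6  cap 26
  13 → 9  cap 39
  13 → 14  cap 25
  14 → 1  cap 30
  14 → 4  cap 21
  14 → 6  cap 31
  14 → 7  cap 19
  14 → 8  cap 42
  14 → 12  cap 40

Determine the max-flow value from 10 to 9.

Maximum flow value: 75

augment #1: 10→0→13→9 bottleneck 17, total now 17
augment #2: 10→3→1→9 bottleneck 11, total now 28
augment #3: 10→14→1→9 bottleneck 20, total now 48
augment #4: 10→5→12→11→9 bottleneck 11, total now 59
augment #5: 10→14→4→13→9 bottleneck 2, total now 61
augment #6: 10→0→2→12→11→9 bottleneck 1, total now 62
augment #7: 10→0→2→12→13→9 bottleneck 1, total now 63
augment #8: 10→0→6→4→13→9 bottleneck 4, total now 67
augment #9: 10→5→0→6→4→13→9 bottleneck 4, total now 71
augment #10: 10→7→0→6→4→13→9 bottleneck 2, total now 73
augment #11: 10→3→5→0→2→14→4→13→9 bottleneck 2, total now 75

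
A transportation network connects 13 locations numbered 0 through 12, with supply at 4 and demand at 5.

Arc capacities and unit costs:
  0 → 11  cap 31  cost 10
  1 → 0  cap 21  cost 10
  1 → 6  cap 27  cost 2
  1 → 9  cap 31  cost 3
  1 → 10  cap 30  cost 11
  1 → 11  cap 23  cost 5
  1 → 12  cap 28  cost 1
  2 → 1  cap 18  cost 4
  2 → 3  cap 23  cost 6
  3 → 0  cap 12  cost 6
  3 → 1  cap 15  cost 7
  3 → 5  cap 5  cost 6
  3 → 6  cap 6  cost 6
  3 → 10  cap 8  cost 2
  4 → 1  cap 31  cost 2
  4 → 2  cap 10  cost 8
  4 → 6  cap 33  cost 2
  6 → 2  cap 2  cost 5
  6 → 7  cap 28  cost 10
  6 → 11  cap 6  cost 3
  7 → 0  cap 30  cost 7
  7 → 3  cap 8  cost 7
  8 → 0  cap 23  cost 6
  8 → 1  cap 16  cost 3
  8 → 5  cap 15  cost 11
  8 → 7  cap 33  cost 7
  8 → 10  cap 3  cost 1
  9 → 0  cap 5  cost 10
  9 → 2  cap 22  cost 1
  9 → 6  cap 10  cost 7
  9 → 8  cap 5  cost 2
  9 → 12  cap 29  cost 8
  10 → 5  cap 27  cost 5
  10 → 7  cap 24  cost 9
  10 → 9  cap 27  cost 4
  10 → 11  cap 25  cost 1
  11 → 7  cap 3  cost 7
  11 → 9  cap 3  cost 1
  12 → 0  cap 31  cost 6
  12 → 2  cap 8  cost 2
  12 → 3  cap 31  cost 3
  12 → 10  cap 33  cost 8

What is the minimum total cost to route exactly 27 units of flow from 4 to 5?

Minimum cost for 27 units: 379

shortest-cost path #1: 4→1→12→3→5 push 5 @ unit cost 12 (adds 60)
shortest-cost path #2: 4→1→12→3→10→5 push 8 @ unit cost 13 (adds 104)
shortest-cost path #3: 4→1→9→8→10→5 push 3 @ unit cost 13 (adds 39)
shortest-cost path #4: 4→1→12→10→5 push 11 @ unit cost 16 (adds 176)
total cost = 379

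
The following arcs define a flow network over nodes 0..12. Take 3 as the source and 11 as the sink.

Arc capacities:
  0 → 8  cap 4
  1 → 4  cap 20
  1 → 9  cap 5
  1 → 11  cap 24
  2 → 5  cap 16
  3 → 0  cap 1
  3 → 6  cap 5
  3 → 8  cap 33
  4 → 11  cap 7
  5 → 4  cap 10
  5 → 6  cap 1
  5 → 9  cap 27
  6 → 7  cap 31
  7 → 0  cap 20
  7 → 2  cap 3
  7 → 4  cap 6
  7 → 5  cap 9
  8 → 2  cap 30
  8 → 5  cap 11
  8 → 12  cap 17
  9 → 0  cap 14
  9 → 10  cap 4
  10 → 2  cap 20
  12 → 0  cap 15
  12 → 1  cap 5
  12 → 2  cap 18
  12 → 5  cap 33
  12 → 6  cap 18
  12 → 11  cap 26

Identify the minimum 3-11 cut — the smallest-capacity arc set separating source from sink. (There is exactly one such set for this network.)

augment #1: 3→8→12→11 push 17
augment #2: 3→6→7→4→11 push 5
augment #3: 3→8→5→4→11 push 2
max flow = 24; residual-reachable set from 3 gives S-side
cut edges (S→T): {(4,11), (8,12)} total cap 24

Min-cut arcs: {(4,11), (8,12)} (total capacity 24)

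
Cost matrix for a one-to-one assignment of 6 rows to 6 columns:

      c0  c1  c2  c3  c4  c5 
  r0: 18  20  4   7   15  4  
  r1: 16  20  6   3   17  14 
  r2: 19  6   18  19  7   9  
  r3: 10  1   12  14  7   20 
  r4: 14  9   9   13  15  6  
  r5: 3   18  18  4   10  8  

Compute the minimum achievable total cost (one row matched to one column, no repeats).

Minimum assignment cost: 24

optimal assignment: row0→col2 (cost 4), row1→col3 (cost 3), row2→col4 (cost 7), row3→col1 (cost 1), row4→col5 (cost 6), row5→col0 (cost 3)
total = 4 + 3 + 7 + 1 + 6 + 3 = 24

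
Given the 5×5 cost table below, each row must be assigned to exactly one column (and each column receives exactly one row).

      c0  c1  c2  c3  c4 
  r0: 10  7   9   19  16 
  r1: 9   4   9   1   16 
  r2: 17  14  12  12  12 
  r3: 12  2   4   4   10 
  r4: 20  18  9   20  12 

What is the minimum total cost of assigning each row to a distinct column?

optimal assignment: row0→col0 (cost 10), row1→col3 (cost 1), row2→col4 (cost 12), row3→col1 (cost 2), row4→col2 (cost 9)
total = 10 + 1 + 12 + 2 + 9 = 34

Minimum assignment cost: 34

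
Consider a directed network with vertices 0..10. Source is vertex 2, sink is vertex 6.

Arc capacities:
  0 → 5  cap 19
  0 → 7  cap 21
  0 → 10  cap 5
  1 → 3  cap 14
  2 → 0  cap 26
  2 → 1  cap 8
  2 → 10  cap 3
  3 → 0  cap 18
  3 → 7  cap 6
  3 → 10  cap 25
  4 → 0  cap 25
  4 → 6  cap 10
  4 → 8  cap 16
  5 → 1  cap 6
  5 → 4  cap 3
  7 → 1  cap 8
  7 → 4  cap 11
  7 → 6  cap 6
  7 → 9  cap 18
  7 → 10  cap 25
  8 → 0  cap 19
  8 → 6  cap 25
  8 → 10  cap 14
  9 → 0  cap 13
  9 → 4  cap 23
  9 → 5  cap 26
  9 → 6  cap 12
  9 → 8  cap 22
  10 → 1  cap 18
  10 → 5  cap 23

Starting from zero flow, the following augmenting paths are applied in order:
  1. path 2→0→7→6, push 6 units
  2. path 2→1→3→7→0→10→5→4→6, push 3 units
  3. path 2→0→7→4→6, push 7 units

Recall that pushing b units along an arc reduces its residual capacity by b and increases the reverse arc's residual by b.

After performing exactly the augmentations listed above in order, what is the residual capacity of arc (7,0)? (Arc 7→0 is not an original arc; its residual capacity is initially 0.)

after path 1 (2→0→7→6, push 6): res(7,0)=6
after path 2 (2→1→3→7→0→10→5→4→6, push 3): res(7,0)=3
after path 3 (2→0→7→4→6, push 7): res(7,0)=10

Residual capacity of (7,0): 10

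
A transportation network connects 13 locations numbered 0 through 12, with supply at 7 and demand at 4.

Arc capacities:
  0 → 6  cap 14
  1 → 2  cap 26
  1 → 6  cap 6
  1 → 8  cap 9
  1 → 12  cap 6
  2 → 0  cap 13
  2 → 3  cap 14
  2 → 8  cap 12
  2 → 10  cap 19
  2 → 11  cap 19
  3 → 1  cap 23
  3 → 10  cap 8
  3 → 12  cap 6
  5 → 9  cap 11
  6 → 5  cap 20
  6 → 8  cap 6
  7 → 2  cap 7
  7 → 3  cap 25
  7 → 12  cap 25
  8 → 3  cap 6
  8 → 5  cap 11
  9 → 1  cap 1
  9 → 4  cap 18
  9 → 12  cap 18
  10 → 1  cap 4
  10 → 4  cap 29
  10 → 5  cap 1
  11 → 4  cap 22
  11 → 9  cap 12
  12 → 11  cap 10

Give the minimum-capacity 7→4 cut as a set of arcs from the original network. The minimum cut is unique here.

Min-cut arcs: {(7,2), (7,3), (12,11)} (total capacity 42)

augment #1: 7→2→10→4 push 7
augment #2: 7→3→10→4 push 8
augment #3: 7→12→11→4 push 10
augment #4: 7→3→1→2→10→4 push 12
augment #5: 7→3→1→2→11→4 push 5
max flow = 42; residual-reachable set from 7 gives S-side
cut edges (S→T): {(7,2), (7,3), (12,11)} total cap 42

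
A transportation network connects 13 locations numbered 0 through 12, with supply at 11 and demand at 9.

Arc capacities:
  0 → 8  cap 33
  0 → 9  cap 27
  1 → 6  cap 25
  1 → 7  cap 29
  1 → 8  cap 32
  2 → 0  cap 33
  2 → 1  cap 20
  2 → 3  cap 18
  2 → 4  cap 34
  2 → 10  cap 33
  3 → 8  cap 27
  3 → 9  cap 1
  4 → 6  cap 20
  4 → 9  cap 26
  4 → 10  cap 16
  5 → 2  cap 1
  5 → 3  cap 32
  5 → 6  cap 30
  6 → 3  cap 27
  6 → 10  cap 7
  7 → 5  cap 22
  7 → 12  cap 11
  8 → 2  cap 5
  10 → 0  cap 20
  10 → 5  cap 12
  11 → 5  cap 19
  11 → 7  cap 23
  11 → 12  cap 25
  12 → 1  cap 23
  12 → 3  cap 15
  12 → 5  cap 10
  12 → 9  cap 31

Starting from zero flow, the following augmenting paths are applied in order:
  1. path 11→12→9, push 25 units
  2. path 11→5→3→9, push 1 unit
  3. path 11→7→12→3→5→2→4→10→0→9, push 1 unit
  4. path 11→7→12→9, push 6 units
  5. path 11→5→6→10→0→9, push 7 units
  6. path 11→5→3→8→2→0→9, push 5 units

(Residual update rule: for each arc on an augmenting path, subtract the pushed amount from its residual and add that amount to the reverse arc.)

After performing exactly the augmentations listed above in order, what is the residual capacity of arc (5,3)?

after path 1 (11→12→9, push 25): res(5,3)=32
after path 2 (11→5→3→9, push 1): res(5,3)=31
after path 3 (11→7→12→3→5→2→4→10→0→9, push 1): res(5,3)=32
after path 4 (11→7→12→9, push 6): res(5,3)=32
after path 5 (11→5→6→10→0→9, push 7): res(5,3)=32
after path 6 (11→5→3→8→2→0→9, push 5): res(5,3)=27

Residual capacity of (5,3): 27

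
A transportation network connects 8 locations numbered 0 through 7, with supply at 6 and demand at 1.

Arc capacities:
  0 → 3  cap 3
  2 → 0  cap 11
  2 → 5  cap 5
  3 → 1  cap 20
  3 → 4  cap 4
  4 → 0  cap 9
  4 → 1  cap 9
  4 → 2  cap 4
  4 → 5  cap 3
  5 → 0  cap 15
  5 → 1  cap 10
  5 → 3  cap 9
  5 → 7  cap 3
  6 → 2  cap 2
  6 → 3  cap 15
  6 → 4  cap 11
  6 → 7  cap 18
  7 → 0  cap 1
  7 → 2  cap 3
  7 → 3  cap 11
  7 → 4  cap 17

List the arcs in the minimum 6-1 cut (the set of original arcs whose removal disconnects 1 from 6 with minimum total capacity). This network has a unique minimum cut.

augment #1: 6→3→1 push 15
augment #2: 6→4→1 push 9
augment #3: 6→2→5→1 push 2
augment #4: 6→4→5→1 push 2
augment #5: 6→7→3→1 push 5
augment #6: 6→7→2→5→1 push 3
augment #7: 6→7→4→5→1 push 1
max flow = 37; residual-reachable set from 6 gives S-side
cut edges (S→T): {(2,5), (3,1), (4,1), (4,5)} total cap 37

Min-cut arcs: {(2,5), (3,1), (4,1), (4,5)} (total capacity 37)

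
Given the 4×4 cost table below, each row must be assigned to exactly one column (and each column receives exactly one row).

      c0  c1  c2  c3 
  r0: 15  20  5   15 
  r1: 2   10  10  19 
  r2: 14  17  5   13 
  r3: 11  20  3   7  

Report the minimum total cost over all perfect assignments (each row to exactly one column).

optimal assignment: row0→col2 (cost 5), row1→col0 (cost 2), row2→col1 (cost 17), row3→col3 (cost 7)
total = 5 + 2 + 17 + 7 = 31

Minimum assignment cost: 31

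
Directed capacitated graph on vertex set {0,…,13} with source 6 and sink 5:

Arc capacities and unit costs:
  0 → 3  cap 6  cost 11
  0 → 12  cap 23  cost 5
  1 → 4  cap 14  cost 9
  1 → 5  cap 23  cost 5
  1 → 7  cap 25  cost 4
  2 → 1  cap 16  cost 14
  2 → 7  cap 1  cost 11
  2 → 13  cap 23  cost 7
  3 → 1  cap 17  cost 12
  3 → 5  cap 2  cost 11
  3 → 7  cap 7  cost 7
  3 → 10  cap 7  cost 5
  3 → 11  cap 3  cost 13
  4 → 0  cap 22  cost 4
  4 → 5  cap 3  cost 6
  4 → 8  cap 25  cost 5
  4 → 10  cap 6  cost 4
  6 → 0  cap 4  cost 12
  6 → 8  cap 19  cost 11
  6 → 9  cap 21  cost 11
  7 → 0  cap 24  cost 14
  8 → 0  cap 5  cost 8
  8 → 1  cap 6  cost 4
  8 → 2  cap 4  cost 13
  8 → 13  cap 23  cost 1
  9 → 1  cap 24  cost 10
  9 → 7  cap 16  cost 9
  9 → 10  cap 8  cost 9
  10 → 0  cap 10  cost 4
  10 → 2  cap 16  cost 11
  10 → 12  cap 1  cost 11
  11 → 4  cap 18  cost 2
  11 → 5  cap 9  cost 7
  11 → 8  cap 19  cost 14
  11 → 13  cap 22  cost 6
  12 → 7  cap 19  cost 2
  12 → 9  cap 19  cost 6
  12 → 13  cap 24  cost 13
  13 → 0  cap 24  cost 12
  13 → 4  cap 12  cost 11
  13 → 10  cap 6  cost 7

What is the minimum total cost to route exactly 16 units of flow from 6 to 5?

Minimum cost for 16 units: 380

shortest-cost path #1: 6→8→1→5 push 6 @ unit cost 20 (adds 120)
shortest-cost path #2: 6→9→1→5 push 10 @ unit cost 26 (adds 260)
total cost = 380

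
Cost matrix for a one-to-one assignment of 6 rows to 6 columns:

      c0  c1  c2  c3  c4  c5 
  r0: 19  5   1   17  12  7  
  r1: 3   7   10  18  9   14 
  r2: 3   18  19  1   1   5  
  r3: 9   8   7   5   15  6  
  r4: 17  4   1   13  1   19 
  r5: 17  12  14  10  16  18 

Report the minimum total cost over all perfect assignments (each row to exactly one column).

optimal assignment: row0→col2 (cost 1), row1→col0 (cost 3), row2→col3 (cost 1), row3→col5 (cost 6), row4→col4 (cost 1), row5→col1 (cost 12)
total = 1 + 3 + 1 + 6 + 1 + 12 = 24

Minimum assignment cost: 24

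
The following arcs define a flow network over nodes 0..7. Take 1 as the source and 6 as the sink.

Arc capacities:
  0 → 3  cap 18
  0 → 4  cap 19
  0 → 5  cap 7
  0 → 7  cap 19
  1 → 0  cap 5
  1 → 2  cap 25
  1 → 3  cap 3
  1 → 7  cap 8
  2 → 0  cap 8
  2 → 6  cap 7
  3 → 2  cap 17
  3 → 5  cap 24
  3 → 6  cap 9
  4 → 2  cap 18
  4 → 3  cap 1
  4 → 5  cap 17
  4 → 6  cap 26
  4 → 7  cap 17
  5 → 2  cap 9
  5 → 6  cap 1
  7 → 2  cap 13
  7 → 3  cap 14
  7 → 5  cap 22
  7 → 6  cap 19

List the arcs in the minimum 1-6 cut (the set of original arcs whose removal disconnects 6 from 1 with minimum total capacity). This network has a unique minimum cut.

Min-cut arcs: {(1,0), (1,3), (1,7), (2,0), (2,6)} (total capacity 31)

augment #1: 1→2→6 push 7
augment #2: 1→3→6 push 3
augment #3: 1→7→6 push 8
augment #4: 1→0→3→6 push 5
augment #5: 1→2→0→3→6 push 1
augment #6: 1→2→0→4→6 push 7
max flow = 31; residual-reachable set from 1 gives S-side
cut edges (S→T): {(1,0), (1,3), (1,7), (2,0), (2,6)} total cap 31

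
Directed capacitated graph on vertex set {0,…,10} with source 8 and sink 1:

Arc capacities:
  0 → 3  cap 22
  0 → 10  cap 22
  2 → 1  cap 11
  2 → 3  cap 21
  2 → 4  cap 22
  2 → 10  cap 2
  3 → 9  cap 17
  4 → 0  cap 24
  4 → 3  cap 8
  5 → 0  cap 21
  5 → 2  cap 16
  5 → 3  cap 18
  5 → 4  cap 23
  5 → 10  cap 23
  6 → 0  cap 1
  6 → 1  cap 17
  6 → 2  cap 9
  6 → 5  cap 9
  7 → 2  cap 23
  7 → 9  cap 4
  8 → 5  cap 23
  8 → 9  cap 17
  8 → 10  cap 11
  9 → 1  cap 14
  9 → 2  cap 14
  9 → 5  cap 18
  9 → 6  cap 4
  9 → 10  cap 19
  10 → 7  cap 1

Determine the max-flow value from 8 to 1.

Maximum flow value: 29

augment #1: 8→9→1 bottleneck 14, total now 14
augment #2: 8→5→2→1 bottleneck 11, total now 25
augment #3: 8→9→6→1 bottleneck 3, total now 28
augment #4: 8→5→3→9→6→1 bottleneck 1, total now 29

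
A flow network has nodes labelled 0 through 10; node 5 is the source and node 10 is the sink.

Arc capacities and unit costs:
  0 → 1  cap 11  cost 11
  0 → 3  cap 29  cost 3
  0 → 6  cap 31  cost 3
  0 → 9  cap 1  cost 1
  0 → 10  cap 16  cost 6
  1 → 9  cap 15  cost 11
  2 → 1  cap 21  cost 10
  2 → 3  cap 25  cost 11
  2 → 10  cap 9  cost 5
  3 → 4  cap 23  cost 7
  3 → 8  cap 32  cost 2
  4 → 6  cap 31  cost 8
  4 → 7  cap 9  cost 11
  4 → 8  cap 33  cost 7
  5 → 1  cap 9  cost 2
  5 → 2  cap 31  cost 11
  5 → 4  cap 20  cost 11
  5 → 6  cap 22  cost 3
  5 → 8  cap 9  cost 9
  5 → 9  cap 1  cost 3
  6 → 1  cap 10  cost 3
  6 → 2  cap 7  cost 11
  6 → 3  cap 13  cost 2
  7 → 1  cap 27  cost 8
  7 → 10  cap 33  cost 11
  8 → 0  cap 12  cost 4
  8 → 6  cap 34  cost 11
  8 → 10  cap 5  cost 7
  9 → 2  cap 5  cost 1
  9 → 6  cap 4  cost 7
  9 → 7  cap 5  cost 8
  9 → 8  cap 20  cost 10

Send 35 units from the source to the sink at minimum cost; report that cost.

Minimum cost for 35 units: 708

shortest-cost path #1: 5→9→2→10 push 1 @ unit cost 9 (adds 9)
shortest-cost path #2: 5→6→3→8→10 push 5 @ unit cost 14 (adds 70)
shortest-cost path #3: 5→2→10 push 8 @ unit cost 16 (adds 128)
shortest-cost path #4: 5→6→3→8→0→10 push 8 @ unit cost 17 (adds 136)
shortest-cost path #5: 5→8→0→10 push 4 @ unit cost 19 (adds 76)
shortest-cost path #6: 5→2→9→7→10 push 1 @ unit cost 29 (adds 29)
shortest-cost path #7: 5→1→9→7→10 push 4 @ unit cost 32 (adds 128)
shortest-cost path #8: 5→4→7→10 push 4 @ unit cost 33 (adds 132)
total cost = 708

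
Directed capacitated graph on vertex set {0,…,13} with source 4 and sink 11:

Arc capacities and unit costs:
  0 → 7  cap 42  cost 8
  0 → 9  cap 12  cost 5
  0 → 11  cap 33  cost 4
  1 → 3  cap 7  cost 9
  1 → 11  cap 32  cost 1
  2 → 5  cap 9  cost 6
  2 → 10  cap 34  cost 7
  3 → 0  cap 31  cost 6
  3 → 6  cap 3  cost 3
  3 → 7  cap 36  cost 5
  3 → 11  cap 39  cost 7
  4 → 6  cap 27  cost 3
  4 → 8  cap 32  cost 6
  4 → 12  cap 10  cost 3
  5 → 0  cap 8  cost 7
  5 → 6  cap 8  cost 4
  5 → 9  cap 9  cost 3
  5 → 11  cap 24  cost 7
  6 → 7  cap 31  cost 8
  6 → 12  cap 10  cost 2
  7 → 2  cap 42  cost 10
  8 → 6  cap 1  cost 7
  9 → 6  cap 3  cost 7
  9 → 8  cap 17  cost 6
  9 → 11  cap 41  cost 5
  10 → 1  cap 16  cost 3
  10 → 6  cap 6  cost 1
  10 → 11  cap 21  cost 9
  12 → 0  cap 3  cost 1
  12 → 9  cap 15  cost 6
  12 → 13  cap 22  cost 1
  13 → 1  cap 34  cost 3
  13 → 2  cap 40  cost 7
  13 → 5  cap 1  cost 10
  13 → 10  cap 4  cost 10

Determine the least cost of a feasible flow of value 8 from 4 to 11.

shortest-cost path #1: 4→12→0→11 push 3 @ unit cost 8 (adds 24)
shortest-cost path #2: 4→12→13→1→11 push 5 @ unit cost 8 (adds 40)
total cost = 64

Minimum cost for 8 units: 64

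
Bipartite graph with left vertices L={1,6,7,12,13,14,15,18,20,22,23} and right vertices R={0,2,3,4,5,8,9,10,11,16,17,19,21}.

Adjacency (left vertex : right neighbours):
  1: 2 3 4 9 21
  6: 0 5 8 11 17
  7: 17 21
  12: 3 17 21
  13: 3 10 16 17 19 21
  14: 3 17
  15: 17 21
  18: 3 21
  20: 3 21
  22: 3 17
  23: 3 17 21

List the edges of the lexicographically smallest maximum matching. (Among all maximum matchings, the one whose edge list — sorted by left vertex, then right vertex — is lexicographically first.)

|M| = 6 (so the lex-smallest maximum matching has 6 edges)
process left vertices in ascending order; for each, take the smallest-labelled available neighbour that still permits 6 edges overall, or leave it unmatched if none does
lex-smallest matching: {1-2, 6-0, 7-17, 12-3, 13-10, 15-21}

Lex-smallest maximum matching: {(1,2), (6,0), (7,17), (12,3), (13,10), (15,21)}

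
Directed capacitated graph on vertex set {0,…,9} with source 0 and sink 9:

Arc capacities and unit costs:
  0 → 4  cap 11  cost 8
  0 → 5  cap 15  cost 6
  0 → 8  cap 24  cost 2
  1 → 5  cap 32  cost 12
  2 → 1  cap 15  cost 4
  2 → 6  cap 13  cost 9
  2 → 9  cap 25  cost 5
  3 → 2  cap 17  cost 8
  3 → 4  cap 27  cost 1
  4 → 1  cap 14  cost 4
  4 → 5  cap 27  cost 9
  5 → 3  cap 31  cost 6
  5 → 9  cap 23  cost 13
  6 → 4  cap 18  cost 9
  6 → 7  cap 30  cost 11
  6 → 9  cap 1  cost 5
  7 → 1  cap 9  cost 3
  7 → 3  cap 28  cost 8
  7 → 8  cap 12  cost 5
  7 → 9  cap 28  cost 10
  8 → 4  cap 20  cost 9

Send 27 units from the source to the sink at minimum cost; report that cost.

shortest-cost path #1: 0→5→9 push 15 @ unit cost 19 (adds 285)
shortest-cost path #2: 0→4→5→9 push 8 @ unit cost 30 (adds 240)
shortest-cost path #3: 0→4→5→3→2→9 push 3 @ unit cost 36 (adds 108)
shortest-cost path #4: 0→8→4→5→3→2→9 push 1 @ unit cost 39 (adds 39)
total cost = 672

Minimum cost for 27 units: 672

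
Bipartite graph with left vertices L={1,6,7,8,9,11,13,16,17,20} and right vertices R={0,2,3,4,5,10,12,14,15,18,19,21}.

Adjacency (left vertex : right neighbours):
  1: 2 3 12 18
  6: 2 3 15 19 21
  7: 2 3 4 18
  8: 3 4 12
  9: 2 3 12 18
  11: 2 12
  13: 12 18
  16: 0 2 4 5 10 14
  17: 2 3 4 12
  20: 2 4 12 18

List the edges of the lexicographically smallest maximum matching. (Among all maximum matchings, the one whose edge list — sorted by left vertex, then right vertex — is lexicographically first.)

|M| = 7 (so the lex-smallest maximum matching has 7 edges)
process left vertices in ascending order; for each, take the smallest-labelled available neighbour that still permits 7 edges overall, or leave it unmatched if none does
lex-smallest matching: {1-2, 6-15, 7-3, 8-4, 9-12, 13-18, 16-0}

Lex-smallest maximum matching: {(1,2), (6,15), (7,3), (8,4), (9,12), (13,18), (16,0)}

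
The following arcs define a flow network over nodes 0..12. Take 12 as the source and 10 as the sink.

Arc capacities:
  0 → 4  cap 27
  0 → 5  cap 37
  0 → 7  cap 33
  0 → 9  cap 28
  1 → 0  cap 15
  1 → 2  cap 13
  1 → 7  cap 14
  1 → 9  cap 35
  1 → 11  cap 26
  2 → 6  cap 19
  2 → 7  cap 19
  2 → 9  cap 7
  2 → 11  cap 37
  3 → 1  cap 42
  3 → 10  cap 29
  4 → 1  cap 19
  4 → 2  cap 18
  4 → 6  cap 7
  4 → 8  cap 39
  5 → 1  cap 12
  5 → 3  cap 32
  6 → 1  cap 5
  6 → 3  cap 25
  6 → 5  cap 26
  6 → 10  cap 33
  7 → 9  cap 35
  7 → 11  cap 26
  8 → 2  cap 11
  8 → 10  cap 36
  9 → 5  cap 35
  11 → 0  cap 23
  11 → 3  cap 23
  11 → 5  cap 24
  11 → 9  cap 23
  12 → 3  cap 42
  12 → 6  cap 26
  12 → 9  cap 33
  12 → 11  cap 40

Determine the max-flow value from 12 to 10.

Maximum flow value: 89

augment #1: 12→3→10 bottleneck 29, total now 29
augment #2: 12→6→10 bottleneck 26, total now 55
augment #3: 12→3→1→2→6→10 bottleneck 7, total now 62
augment #4: 12→11→0→4→8→10 bottleneck 23, total now 85
augment #5: 12→3→1→0→4→8→10 bottleneck 4, total now 89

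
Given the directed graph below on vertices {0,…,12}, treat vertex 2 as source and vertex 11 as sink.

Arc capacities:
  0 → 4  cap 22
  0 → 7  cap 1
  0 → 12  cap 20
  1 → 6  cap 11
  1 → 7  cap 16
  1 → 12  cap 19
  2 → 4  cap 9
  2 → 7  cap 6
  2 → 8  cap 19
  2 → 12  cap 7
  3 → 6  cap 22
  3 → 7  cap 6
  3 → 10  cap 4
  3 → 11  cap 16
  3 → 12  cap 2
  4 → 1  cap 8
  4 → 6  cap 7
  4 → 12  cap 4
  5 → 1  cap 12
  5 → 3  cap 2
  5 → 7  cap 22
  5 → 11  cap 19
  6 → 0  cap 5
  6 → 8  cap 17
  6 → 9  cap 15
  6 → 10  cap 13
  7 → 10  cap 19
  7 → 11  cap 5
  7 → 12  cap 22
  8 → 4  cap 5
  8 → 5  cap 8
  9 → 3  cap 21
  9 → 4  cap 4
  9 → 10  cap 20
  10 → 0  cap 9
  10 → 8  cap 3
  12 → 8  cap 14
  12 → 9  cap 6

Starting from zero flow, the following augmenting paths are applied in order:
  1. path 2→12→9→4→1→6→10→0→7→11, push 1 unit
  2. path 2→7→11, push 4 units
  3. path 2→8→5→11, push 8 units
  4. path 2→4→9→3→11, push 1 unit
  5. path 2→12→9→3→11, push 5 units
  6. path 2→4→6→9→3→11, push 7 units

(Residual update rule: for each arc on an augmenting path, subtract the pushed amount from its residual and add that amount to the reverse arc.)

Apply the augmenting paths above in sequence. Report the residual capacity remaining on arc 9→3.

Residual capacity of (9,3): 8

after path 1 (2→12→9→4→1→6→10→0→7→11, push 1): res(9,3)=21
after path 2 (2→7→11, push 4): res(9,3)=21
after path 3 (2→8→5→11, push 8): res(9,3)=21
after path 4 (2→4→9→3→11, push 1): res(9,3)=20
after path 5 (2→12→9→3→11, push 5): res(9,3)=15
after path 6 (2→4→6→9→3→11, push 7): res(9,3)=8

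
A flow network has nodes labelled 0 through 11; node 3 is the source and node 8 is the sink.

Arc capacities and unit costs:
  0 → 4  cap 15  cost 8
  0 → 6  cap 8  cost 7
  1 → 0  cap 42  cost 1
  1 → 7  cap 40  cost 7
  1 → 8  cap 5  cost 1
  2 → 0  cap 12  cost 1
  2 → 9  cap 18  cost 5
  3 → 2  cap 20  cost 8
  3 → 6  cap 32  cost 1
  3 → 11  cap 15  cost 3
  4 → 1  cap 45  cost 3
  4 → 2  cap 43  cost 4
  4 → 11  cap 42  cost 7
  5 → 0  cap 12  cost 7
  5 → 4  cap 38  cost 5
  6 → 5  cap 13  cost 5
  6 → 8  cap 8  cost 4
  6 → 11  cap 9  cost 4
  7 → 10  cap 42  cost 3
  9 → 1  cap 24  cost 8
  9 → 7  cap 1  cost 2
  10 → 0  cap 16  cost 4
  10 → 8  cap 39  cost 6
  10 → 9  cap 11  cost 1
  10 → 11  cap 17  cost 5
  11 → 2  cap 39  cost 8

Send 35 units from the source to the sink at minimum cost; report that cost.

shortest-cost path #1: 3→6→8 push 8 @ unit cost 5 (adds 40)
shortest-cost path #2: 3→6→5→4→1→8 push 5 @ unit cost 15 (adds 75)
shortest-cost path #3: 3→2→9→7→10→8 push 1 @ unit cost 24 (adds 24)
shortest-cost path #4: 3→6→5→4→1→7→10→8 push 8 @ unit cost 30 (adds 240)
shortest-cost path #5: 3→2→0→4→1→7→10→8 push 12 @ unit cost 36 (adds 432)
shortest-cost path #6: 3→2→9→1→7→10→8 push 1 @ unit cost 37 (adds 37)
total cost = 848

Minimum cost for 35 units: 848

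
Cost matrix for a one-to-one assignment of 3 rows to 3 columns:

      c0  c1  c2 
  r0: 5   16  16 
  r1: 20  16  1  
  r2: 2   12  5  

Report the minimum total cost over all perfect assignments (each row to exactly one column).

Minimum assignment cost: 18

optimal assignment: row0→col0 (cost 5), row1→col2 (cost 1), row2→col1 (cost 12)
total = 5 + 1 + 12 = 18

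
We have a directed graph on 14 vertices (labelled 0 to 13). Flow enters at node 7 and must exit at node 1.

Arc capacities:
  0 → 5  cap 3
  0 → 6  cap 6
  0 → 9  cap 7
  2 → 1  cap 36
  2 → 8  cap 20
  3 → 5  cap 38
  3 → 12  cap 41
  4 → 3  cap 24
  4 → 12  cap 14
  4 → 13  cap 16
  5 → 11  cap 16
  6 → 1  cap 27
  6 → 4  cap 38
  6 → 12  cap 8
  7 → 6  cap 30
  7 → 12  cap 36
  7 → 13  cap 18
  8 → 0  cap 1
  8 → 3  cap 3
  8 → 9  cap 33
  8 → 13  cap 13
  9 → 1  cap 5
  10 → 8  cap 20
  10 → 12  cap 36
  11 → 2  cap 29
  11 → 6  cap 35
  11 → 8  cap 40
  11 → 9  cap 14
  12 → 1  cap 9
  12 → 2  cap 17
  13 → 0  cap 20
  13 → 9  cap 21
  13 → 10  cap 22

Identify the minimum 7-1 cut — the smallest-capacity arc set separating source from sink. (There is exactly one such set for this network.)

Min-cut arcs: {(0,5), (0,6), (7,6), (8,3), (9,1), (12,1), (12,2)} (total capacity 73)

augment #1: 7→6→1 push 27
augment #2: 7→12→1 push 9
augment #3: 7→12→2→1 push 17
augment #4: 7→13→9→1 push 5
augment #5: 7→13→0→5→11→2→1 push 3
augment #6: 7→6→4→3→5→11→2→1 push 3
augment #7: 7→13→10→8→3→5→11→2→1 push 3
augment #8: 7→13→0→6→4→3→5→11→2→1 push 6
max flow = 73; residual-reachable set from 7 gives S-side
cut edges (S→T): {(0,5), (0,6), (7,6), (8,3), (9,1), (12,1), (12,2)} total cap 73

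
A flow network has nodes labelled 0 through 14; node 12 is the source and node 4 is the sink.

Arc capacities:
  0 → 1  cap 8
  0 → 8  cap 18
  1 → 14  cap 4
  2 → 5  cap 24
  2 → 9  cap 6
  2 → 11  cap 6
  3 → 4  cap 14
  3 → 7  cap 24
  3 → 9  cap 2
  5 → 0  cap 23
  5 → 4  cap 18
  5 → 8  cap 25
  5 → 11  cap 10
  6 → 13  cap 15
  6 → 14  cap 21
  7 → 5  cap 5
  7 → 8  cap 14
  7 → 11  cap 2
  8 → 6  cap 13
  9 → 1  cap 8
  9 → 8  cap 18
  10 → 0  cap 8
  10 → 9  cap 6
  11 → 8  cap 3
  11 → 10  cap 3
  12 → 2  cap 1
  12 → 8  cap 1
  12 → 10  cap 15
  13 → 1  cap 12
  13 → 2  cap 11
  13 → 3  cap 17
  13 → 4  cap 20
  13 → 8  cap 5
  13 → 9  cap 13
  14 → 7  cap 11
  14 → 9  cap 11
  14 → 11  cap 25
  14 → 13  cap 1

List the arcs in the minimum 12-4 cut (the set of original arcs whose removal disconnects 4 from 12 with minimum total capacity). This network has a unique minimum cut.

Min-cut arcs: {(10,0), (10,9), (12,2), (12,8)} (total capacity 16)

augment #1: 12→2→5→4 push 1
augment #2: 12→8→6→13→4 push 1
augment #3: 12→10→0→1→14→13→4 push 1
augment #4: 12→10→0→8→6→13→4 push 7
augment #5: 12→10→9→8→6→13→4 push 5
augment #6: 12→10→9→1→14→7→5→4 push 1
max flow = 16; residual-reachable set from 12 gives S-side
cut edges (S→T): {(10,0), (10,9), (12,2), (12,8)} total cap 16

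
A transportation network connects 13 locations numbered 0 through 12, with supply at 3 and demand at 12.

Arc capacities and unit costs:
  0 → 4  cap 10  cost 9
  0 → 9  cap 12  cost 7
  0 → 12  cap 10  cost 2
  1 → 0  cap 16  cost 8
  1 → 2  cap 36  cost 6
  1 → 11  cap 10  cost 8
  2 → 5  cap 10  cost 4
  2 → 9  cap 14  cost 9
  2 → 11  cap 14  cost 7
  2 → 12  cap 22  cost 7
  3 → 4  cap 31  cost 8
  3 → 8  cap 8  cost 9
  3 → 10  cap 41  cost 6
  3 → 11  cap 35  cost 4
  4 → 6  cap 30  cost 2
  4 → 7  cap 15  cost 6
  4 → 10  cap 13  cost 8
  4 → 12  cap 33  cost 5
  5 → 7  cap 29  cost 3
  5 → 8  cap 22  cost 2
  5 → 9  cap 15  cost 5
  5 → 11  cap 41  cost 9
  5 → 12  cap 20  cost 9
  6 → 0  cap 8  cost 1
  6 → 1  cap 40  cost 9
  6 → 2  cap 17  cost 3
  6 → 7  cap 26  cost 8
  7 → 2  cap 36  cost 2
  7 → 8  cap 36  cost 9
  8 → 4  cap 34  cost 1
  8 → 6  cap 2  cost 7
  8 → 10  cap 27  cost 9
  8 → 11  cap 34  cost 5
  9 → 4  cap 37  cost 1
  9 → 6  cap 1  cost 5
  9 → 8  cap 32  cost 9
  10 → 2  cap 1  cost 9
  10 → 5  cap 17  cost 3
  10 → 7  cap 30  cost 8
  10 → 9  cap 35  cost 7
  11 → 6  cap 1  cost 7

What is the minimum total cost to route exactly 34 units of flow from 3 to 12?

shortest-cost path #1: 3→4→12 push 31 @ unit cost 13 (adds 403)
shortest-cost path #2: 3→11→6→0→12 push 1 @ unit cost 14 (adds 14)
shortest-cost path #3: 3→8→4→12 push 2 @ unit cost 15 (adds 30)
total cost = 447

Minimum cost for 34 units: 447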